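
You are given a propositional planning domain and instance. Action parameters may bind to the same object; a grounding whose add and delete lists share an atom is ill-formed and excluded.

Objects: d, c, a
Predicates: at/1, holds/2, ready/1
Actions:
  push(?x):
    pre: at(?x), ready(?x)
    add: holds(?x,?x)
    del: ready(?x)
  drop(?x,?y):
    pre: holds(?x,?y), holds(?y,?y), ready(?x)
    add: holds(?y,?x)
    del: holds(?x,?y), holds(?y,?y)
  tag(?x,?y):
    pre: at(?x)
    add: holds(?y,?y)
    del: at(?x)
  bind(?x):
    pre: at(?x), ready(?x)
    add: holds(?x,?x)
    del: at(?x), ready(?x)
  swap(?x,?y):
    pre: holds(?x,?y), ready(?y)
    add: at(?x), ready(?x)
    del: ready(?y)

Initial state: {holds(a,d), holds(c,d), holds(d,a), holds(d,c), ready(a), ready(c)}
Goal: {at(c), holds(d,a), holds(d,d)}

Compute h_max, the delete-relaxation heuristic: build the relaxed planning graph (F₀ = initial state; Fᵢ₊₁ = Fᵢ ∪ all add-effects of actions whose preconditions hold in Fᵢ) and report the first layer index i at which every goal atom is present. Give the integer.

F0 = init (6 atoms)
F1 = F0 ∪ {at(d), ready(d)}  (8 atoms)
F2 = F1 ∪ {at(a), at(c), holds(a,a), holds(c,c), holds(d,d)}  (13 atoms)
goal ⊆ F2  ⇒  h_max = 2

2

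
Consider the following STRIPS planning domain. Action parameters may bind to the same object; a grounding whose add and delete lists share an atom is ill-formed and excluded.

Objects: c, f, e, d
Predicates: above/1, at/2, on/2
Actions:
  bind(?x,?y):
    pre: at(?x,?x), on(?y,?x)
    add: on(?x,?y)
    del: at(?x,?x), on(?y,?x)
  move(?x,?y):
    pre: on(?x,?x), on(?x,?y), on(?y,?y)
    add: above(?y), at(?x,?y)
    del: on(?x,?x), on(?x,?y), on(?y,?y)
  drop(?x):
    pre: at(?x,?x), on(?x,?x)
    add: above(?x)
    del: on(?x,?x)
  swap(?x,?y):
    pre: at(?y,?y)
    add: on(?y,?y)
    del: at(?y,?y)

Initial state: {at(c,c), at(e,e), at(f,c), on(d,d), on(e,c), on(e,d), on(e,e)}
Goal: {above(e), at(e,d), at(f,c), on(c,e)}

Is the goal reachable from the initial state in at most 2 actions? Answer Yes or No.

1. bind(c,e)  →  {at(e,e), at(f,c), on(c,e), on(d,d), on(e,d), on(e,e)}
2. move(e,e)  →  {above(e), at(e,e), at(f,c), on(c,e), on(d,d), on(e,d)}
3. swap(c,e)  →  {above(e), at(f,c), on(c,e), on(d,d), on(e,d), on(e,e)}
4. move(e,d)  →  {above(d), above(e), at(e,d), at(f,c), on(c,e)}
optimal plan length = 4; 4 > 2

No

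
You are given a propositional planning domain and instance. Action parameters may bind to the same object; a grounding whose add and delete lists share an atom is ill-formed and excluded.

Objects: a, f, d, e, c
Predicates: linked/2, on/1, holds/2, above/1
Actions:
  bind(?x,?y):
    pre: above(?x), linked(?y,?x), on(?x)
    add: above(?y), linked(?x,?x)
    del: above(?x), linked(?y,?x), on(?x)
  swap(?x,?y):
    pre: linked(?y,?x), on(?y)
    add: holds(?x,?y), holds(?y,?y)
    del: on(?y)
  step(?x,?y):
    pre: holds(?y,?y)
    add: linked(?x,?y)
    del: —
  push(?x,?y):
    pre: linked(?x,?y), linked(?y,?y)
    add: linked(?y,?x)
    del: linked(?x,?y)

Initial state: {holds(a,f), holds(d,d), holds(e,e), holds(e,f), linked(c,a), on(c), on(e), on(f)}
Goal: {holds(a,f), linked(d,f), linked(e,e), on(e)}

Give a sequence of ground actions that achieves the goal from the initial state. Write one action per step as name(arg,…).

1. step(f,d)  →  {holds(a,f), holds(d,d), holds(e,e), holds(e,f), linked(c,a), linked(f,d), on(c), on(e), on(f)}
2. swap(d,f)  →  {holds(a,f), holds(d,d), holds(d,f), holds(e,e), holds(e,f), holds(f,f), linked(c,a), linked(f,d), on(c), on(e)}
3. step(d,f)  →  {holds(a,f), holds(d,d), holds(d,f), holds(e,e), holds(e,f), holds(f,f), linked(c,a), linked(d,f), linked(f,d), on(c), on(e)}
4. step(e,e)  →  {holds(a,f), holds(d,d), holds(d,f), holds(e,e), holds(e,f), holds(f,f), linked(c,a), linked(d,f), linked(e,e), linked(f,d), on(c), on(e)}

step(f,d); swap(d,f); step(d,f); step(e,e)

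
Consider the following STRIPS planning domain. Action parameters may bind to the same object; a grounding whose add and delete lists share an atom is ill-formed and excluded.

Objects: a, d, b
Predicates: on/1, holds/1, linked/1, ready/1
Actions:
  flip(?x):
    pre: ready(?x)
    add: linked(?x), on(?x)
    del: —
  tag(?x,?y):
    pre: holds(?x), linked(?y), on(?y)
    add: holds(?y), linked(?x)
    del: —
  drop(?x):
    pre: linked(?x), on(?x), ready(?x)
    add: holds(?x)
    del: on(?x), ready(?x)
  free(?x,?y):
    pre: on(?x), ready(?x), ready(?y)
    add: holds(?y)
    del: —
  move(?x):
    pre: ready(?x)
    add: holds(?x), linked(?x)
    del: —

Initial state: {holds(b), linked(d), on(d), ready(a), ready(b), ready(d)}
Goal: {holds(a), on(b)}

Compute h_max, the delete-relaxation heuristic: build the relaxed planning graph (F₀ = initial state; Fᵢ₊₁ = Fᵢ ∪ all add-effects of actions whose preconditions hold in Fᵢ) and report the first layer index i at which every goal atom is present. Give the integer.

F0 = init (6 atoms)
F1 = F0 ∪ {holds(a), holds(d), linked(a), linked(b), on(a), on(b)}  (12 atoms)
goal ⊆ F1  ⇒  h_max = 1

1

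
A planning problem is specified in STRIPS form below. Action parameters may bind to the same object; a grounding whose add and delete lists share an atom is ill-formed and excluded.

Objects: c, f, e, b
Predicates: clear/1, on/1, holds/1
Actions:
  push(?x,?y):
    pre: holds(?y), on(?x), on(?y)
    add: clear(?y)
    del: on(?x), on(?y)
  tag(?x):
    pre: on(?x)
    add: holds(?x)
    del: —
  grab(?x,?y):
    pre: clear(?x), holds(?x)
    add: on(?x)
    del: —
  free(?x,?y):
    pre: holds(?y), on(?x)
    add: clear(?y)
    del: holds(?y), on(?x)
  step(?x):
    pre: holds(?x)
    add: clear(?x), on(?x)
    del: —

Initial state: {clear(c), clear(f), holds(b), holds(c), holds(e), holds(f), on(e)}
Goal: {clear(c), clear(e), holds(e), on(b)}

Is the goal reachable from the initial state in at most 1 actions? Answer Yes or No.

1. push(e,e)  →  {clear(c), clear(e), clear(f), holds(b), holds(c), holds(e), holds(f)}
2. step(b)  →  {clear(b), clear(c), clear(e), clear(f), holds(b), holds(c), holds(e), holds(f), on(b)}
optimal plan length = 2; 2 > 1

No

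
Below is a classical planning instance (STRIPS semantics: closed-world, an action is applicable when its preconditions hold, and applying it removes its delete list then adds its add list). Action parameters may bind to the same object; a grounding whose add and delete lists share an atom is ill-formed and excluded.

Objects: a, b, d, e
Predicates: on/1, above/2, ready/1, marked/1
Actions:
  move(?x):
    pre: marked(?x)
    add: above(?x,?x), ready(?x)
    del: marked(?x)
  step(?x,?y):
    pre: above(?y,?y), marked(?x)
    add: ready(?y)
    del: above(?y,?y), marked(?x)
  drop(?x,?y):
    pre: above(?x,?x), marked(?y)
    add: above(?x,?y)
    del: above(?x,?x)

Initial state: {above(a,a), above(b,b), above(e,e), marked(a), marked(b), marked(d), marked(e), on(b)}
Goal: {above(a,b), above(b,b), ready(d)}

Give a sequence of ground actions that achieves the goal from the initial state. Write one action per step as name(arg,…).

move(d); drop(a,b)

1. move(d)  →  {above(a,a), above(b,b), above(d,d), above(e,e), marked(a), marked(b), marked(e), on(b), ready(d)}
2. drop(a,b)  →  {above(a,b), above(b,b), above(d,d), above(e,e), marked(a), marked(b), marked(e), on(b), ready(d)}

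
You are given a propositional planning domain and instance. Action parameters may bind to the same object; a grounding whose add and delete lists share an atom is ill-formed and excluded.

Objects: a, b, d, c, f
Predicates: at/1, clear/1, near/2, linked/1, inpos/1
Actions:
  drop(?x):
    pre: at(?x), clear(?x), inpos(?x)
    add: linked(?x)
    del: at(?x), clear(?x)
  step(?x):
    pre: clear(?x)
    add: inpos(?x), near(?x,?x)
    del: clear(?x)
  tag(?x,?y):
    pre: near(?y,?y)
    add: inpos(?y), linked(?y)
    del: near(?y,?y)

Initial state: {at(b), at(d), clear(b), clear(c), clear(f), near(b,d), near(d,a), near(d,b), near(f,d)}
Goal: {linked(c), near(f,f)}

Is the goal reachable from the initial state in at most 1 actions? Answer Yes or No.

1. step(c)  →  {at(b), at(d), clear(b), clear(f), inpos(c), near(b,d), near(c,c), near(d,a), near(d,b), near(f,d)}
2. step(f)  →  {at(b), at(d), clear(b), inpos(c), inpos(f), near(b,d), near(c,c), near(d,a), near(d,b), near(f,d), near(f,f)}
3. tag(a,c)  →  {at(b), at(d), clear(b), inpos(c), inpos(f), linked(c), near(b,d), near(d,a), near(d,b), near(f,d), near(f,f)}
optimal plan length = 3; 3 > 1

No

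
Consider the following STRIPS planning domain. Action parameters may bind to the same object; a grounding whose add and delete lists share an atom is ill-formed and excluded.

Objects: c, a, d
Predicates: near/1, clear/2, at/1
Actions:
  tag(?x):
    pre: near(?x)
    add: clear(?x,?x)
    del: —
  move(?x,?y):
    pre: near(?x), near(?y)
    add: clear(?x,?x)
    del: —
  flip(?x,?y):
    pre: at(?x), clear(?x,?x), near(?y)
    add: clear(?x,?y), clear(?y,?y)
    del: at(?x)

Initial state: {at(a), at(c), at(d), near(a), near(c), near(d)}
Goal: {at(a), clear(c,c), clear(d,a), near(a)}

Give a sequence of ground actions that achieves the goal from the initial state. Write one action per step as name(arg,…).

tag(c); tag(d); flip(d,a)

1. tag(c)  →  {at(a), at(c), at(d), clear(c,c), near(a), near(c), near(d)}
2. tag(d)  →  {at(a), at(c), at(d), clear(c,c), clear(d,d), near(a), near(c), near(d)}
3. flip(d,a)  →  {at(a), at(c), clear(a,a), clear(c,c), clear(d,a), clear(d,d), near(a), near(c), near(d)}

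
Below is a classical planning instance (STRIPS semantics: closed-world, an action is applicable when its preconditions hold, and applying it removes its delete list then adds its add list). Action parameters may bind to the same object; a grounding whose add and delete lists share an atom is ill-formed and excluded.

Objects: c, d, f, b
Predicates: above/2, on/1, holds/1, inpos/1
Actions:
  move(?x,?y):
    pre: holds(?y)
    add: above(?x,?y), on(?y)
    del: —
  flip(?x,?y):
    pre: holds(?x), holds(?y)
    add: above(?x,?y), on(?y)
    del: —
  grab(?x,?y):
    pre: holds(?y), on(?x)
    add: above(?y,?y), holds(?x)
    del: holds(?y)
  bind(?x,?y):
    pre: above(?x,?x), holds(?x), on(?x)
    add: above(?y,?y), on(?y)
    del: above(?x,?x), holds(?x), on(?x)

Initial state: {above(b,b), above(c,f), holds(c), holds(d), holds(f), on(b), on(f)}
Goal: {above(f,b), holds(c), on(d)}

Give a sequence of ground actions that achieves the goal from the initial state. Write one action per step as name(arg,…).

1. move(c,d)  →  {above(b,b), above(c,d), above(c,f), holds(c), holds(d), holds(f), on(b), on(d), on(f)}
2. grab(b,d)  →  {above(b,b), above(c,d), above(c,f), above(d,d), holds(b), holds(c), holds(f), on(b), on(d), on(f)}
3. move(f,b)  →  {above(b,b), above(c,d), above(c,f), above(d,d), above(f,b), holds(b), holds(c), holds(f), on(b), on(d), on(f)}

move(c,d); grab(b,d); move(f,b)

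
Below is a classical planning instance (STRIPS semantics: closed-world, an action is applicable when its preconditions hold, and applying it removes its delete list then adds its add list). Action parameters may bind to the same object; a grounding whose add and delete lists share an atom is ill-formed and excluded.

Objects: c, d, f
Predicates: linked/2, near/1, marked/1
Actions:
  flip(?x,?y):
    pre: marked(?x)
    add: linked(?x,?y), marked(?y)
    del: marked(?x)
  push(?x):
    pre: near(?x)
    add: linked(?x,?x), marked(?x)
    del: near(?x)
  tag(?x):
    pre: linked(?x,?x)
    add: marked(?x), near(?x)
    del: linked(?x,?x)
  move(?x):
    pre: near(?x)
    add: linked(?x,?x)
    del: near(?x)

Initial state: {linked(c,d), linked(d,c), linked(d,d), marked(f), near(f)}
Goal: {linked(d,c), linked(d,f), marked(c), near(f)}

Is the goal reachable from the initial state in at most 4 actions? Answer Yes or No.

1. flip(f,c)  →  {linked(c,d), linked(d,c), linked(d,d), linked(f,c), marked(c), near(f)}
2. tag(d)  →  {linked(c,d), linked(d,c), linked(f,c), marked(c), marked(d), near(d), near(f)}
3. flip(d,f)  →  {linked(c,d), linked(d,c), linked(d,f), linked(f,c), marked(c), marked(f), near(d), near(f)}
optimal plan length = 3; 3 ≤ 4

Yes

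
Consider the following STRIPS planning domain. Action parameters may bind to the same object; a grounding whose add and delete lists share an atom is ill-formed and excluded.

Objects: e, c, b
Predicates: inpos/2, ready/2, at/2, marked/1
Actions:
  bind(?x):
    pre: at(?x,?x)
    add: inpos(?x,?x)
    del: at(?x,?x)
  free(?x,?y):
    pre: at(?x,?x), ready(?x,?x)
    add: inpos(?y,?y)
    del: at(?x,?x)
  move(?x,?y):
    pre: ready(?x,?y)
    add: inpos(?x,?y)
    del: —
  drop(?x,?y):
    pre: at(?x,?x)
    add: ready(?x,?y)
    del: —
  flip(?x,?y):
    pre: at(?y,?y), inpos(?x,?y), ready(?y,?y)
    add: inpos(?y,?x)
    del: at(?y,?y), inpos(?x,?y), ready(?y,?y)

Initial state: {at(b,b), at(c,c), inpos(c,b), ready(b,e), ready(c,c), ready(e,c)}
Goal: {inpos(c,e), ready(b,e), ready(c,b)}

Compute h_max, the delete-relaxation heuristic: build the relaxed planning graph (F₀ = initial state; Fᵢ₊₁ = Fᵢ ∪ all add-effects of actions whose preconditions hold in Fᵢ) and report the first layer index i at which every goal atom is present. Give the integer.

F0 = init (6 atoms)
F1 = F0 ∪ {inpos(b,b), inpos(b,e), inpos(c,c), inpos(e,c), inpos(e,e), ready(b,b), ready(b,c), ready(c,b), ready(c,e)}  (15 atoms)
F2 = F1 ∪ {inpos(b,c), inpos(c,e)}  (17 atoms)
goal ⊆ F2  ⇒  h_max = 2

2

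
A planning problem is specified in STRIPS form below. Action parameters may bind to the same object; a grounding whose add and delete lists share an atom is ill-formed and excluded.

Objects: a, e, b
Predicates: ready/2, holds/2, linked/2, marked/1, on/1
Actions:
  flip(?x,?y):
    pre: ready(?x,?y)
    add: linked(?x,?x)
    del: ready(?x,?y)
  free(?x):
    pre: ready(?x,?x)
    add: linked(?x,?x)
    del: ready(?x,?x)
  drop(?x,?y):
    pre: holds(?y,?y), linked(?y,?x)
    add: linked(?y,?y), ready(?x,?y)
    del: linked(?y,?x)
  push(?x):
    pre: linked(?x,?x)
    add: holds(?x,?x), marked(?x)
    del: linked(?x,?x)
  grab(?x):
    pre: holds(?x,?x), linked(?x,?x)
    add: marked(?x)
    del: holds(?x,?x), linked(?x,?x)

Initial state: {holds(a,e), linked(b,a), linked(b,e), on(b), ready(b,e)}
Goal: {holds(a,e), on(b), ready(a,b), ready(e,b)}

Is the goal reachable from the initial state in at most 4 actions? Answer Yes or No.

1. flip(b,e)  →  {holds(a,e), linked(b,a), linked(b,b), linked(b,e), on(b)}
2. push(b)  →  {holds(a,e), holds(b,b), linked(b,a), linked(b,e), marked(b), on(b)}
3. drop(a,b)  →  {holds(a,e), holds(b,b), linked(b,b), linked(b,e), marked(b), on(b), ready(a,b)}
4. drop(e,b)  →  {holds(a,e), holds(b,b), linked(b,b), marked(b), on(b), ready(a,b), ready(e,b)}
optimal plan length = 4; 4 ≤ 4

Yes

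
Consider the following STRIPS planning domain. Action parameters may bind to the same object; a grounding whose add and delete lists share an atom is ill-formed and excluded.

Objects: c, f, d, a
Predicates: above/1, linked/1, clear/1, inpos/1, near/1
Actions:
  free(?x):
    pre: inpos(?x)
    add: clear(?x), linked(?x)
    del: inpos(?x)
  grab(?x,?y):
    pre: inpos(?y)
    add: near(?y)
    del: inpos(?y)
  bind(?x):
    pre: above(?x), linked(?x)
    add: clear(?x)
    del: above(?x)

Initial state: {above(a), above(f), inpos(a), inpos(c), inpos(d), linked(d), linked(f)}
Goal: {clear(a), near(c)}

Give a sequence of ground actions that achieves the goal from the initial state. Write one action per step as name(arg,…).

1. free(a)  →  {above(a), above(f), clear(a), inpos(c), inpos(d), linked(a), linked(d), linked(f)}
2. grab(c,c)  →  {above(a), above(f), clear(a), inpos(d), linked(a), linked(d), linked(f), near(c)}

free(a); grab(c,c)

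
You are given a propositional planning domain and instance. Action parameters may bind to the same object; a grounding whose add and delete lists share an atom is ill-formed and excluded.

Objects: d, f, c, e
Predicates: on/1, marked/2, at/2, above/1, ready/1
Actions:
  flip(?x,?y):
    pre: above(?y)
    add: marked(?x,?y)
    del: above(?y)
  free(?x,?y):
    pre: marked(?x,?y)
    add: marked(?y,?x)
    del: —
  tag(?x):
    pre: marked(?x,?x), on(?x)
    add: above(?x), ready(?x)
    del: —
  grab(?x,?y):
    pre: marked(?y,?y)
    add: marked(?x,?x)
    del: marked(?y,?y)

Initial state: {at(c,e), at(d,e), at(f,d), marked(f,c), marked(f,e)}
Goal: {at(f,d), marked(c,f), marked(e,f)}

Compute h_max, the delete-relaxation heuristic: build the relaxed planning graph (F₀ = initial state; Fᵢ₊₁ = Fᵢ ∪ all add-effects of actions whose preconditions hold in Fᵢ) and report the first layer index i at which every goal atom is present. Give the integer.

F0 = init (5 atoms)
F1 = F0 ∪ {marked(c,f), marked(e,f)}  (7 atoms)
goal ⊆ F1  ⇒  h_max = 1

1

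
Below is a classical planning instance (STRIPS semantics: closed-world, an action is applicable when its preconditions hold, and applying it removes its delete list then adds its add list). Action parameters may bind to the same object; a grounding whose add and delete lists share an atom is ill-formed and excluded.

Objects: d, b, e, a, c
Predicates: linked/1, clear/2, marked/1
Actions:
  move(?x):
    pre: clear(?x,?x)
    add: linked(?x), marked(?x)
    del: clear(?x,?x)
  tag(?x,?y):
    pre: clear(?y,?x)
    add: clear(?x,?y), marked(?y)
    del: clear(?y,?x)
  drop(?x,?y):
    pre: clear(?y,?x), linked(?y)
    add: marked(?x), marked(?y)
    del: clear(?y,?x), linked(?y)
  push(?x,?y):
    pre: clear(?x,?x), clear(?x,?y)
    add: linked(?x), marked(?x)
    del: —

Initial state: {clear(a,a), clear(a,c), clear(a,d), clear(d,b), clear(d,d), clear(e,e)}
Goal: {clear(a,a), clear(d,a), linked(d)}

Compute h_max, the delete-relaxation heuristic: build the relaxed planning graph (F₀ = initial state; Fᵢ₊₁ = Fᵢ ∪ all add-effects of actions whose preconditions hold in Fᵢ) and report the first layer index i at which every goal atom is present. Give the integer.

F0 = init (6 atoms)
F1 = F0 ∪ {clear(b,d), clear(c,a), clear(d,a), linked(a), linked(d), linked(e), marked(a), marked(d), marked(e)}  (15 atoms)
goal ⊆ F1  ⇒  h_max = 1

1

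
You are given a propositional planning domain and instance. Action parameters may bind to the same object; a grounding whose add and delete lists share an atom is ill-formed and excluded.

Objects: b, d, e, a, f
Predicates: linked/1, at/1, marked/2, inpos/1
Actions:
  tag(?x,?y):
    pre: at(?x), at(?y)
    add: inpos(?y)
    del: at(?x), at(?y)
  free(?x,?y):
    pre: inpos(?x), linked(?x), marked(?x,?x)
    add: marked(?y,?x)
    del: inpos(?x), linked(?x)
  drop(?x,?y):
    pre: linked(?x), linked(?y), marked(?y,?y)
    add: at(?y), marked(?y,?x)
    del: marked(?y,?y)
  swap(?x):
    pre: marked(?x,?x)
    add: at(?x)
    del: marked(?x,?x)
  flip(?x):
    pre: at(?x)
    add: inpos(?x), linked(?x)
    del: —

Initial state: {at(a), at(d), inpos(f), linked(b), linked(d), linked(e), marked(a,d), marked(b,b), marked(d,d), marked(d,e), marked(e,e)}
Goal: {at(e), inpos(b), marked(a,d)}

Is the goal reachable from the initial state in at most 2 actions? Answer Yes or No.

No

1. drop(b,e)  →  {at(a), at(d), at(e), inpos(f), linked(b), linked(d), linked(e), marked(a,d), marked(b,b), marked(d,d), marked(d,e), marked(e,b)}
2. drop(d,b)  →  {at(a), at(b), at(d), at(e), inpos(f), linked(b), linked(d), linked(e), marked(a,d), marked(b,d), marked(d,d), marked(d,e), marked(e,b)}
3. tag(b,b)  →  {at(a), at(d), at(e), inpos(b), inpos(f), linked(b), linked(d), linked(e), marked(a,d), marked(b,d), marked(d,d), marked(d,e), marked(e,b)}
optimal plan length = 3; 3 > 2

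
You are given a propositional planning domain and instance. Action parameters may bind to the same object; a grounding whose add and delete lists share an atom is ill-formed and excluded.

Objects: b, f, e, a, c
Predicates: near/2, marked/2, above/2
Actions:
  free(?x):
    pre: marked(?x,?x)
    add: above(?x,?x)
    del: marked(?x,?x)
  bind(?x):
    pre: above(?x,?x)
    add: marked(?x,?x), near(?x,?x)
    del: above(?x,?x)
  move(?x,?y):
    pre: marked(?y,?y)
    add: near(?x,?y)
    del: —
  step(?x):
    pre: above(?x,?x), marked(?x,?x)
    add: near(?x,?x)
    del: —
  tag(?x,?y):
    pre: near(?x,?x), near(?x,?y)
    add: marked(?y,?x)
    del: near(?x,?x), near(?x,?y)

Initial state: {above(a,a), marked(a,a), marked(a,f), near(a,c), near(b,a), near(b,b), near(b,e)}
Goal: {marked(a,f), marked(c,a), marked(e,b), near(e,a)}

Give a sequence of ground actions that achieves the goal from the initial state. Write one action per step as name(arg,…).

bind(a); move(e,a); tag(b,e); tag(a,c)

1. bind(a)  →  {marked(a,a), marked(a,f), near(a,a), near(a,c), near(b,a), near(b,b), near(b,e)}
2. move(e,a)  →  {marked(a,a), marked(a,f), near(a,a), near(a,c), near(b,a), near(b,b), near(b,e), near(e,a)}
3. tag(b,e)  →  {marked(a,a), marked(a,f), marked(e,b), near(a,a), near(a,c), near(b,a), near(e,a)}
4. tag(a,c)  →  {marked(a,a), marked(a,f), marked(c,a), marked(e,b), near(b,a), near(e,a)}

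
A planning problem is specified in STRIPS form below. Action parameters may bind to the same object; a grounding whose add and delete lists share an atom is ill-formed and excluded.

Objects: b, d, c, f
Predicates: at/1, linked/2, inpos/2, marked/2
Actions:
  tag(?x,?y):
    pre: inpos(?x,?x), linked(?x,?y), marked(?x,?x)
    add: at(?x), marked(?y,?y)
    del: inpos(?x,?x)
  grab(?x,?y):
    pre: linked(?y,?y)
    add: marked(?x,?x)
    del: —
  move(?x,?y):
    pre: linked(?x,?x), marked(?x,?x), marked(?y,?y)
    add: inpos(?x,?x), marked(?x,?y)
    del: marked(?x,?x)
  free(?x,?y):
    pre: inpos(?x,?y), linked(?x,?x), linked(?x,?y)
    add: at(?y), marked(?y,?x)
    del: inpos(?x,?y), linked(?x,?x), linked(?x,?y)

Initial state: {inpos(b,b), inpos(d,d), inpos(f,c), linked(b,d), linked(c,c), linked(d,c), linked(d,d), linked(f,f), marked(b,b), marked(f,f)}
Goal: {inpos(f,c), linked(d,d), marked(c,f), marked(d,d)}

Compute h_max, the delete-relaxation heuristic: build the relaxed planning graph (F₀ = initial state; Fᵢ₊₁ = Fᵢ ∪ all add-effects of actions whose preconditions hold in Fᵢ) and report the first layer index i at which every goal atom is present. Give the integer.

F0 = init (10 atoms)
F1 = F0 ∪ {at(b), at(d), inpos(f,f), marked(c,c), marked(d,d), marked(f,b)}  (16 atoms)
F2 = F1 ∪ {at(f), inpos(c,c), marked(c,b), marked(c,d), marked(c,f), marked(d,b), marked(d,c), marked(d,f), marked(f,c), marked(f,d)}  (26 atoms)
goal ⊆ F2  ⇒  h_max = 2

2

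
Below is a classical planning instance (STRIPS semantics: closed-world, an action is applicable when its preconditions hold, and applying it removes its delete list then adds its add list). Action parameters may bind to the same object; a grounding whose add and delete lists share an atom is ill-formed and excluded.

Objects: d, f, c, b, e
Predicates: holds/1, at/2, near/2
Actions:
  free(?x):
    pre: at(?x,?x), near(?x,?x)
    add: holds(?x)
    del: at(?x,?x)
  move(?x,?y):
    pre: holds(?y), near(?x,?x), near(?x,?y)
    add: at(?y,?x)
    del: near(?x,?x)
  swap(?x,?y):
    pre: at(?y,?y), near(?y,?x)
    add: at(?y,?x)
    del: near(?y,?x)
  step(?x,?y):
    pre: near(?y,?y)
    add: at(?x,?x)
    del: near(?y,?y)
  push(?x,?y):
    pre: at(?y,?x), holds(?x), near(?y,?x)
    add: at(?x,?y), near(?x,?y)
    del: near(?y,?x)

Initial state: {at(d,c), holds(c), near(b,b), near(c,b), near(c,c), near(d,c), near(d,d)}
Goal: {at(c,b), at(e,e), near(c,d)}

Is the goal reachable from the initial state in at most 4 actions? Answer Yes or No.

Yes

1. move(c,c)  →  {at(c,c), at(d,c), holds(c), near(b,b), near(c,b), near(d,c), near(d,d)}
2. swap(b,c)  →  {at(c,b), at(c,c), at(d,c), holds(c), near(b,b), near(d,c), near(d,d)}
3. step(e,d)  →  {at(c,b), at(c,c), at(d,c), at(e,e), holds(c), near(b,b), near(d,c)}
4. push(c,d)  →  {at(c,b), at(c,c), at(c,d), at(d,c), at(e,e), holds(c), near(b,b), near(c,d)}
optimal plan length = 4; 4 ≤ 4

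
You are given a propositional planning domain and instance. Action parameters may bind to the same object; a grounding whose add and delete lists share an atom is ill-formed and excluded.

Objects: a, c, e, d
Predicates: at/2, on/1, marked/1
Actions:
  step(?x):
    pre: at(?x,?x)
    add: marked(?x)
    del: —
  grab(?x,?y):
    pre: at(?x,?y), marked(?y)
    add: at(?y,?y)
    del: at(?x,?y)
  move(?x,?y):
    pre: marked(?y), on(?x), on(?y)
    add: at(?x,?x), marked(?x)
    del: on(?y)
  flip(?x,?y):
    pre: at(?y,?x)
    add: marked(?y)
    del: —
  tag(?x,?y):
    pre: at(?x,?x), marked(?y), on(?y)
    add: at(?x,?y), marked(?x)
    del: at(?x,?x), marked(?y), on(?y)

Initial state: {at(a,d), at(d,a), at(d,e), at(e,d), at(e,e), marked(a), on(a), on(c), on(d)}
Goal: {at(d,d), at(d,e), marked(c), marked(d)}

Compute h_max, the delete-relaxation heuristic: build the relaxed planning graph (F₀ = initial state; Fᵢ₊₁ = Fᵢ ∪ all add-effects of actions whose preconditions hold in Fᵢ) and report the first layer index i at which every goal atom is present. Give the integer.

F0 = init (9 atoms)
F1 = F0 ∪ {at(a,a), at(c,c), at(d,d), at(e,a), marked(c), marked(d), marked(e)}  (16 atoms)
goal ⊆ F1  ⇒  h_max = 1

1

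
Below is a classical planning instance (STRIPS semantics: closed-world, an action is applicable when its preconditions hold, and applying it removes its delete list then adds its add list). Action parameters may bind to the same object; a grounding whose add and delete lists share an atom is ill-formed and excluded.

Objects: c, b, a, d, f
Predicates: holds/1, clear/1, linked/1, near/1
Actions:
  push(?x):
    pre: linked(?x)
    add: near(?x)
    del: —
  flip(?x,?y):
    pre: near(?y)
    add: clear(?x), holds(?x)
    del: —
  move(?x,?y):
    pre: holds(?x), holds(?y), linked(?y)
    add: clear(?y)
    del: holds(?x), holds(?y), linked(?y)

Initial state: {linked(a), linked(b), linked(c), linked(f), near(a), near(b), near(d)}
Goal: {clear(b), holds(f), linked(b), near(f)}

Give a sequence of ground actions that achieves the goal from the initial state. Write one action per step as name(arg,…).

1. push(f)  →  {linked(a), linked(b), linked(c), linked(f), near(a), near(b), near(d), near(f)}
2. flip(b,b)  →  {clear(b), holds(b), linked(a), linked(b), linked(c), linked(f), near(a), near(b), near(d), near(f)}
3. flip(f,b)  →  {clear(b), clear(f), holds(b), holds(f), linked(a), linked(b), linked(c), linked(f), near(a), near(b), near(d), near(f)}

push(f); flip(b,b); flip(f,b)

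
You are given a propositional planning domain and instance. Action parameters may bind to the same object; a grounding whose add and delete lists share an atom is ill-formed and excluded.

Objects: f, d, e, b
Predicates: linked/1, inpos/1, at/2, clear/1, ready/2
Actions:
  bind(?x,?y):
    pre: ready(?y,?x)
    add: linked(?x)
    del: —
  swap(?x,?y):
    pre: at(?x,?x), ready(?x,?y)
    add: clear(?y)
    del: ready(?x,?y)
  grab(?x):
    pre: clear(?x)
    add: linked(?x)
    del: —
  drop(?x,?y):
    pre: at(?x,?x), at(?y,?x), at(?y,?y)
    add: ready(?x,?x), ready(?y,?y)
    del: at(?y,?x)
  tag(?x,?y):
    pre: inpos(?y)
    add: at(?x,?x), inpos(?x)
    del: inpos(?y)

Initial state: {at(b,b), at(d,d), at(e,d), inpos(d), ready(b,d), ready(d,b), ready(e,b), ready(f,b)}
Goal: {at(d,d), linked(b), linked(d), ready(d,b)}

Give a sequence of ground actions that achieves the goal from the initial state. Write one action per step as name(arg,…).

1. bind(d,b)  →  {at(b,b), at(d,d), at(e,d), inpos(d), linked(d), ready(b,d), ready(d,b), ready(e,b), ready(f,b)}
2. bind(b,f)  →  {at(b,b), at(d,d), at(e,d), inpos(d), linked(b), linked(d), ready(b,d), ready(d,b), ready(e,b), ready(f,b)}

bind(d,b); bind(b,f)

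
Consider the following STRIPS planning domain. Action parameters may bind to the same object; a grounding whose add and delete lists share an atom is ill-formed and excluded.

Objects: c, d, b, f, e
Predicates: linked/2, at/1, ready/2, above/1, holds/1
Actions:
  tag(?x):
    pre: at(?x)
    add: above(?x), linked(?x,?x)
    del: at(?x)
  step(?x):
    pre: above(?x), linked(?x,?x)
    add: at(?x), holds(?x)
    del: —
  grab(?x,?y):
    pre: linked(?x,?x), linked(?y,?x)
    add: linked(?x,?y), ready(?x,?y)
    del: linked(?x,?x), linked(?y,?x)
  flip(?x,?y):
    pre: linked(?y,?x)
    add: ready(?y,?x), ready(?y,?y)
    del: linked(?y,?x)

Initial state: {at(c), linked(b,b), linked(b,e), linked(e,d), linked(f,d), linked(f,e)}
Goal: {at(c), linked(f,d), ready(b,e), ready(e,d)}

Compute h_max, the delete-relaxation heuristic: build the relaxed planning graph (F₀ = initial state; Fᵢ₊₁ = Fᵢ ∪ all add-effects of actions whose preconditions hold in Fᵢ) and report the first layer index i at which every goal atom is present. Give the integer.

F0 = init (6 atoms)
F1 = F0 ∪ {above(c), linked(c,c), ready(b,b), ready(b,e), ready(e,d), ready(e,e), ready(f,d), ready(f,e), ready(f,f)}  (15 atoms)
goal ⊆ F1  ⇒  h_max = 1

1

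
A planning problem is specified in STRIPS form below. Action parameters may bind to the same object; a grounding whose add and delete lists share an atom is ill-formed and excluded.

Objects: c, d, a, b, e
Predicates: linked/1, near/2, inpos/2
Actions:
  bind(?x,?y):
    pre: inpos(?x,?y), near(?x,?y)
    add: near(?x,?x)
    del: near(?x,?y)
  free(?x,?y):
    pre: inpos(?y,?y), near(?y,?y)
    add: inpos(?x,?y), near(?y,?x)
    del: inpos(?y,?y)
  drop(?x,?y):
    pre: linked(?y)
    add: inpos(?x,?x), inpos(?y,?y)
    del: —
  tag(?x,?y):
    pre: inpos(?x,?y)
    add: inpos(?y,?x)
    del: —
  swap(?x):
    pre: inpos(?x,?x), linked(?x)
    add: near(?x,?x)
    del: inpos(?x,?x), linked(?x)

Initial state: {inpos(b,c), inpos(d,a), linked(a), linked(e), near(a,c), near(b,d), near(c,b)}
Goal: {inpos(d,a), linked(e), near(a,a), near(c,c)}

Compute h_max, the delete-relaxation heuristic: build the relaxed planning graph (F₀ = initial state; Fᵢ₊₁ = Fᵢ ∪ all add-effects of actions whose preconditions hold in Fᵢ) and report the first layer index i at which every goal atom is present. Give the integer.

2

F0 = init (7 atoms)
F1 = F0 ∪ {inpos(a,a), inpos(a,d), inpos(b,b), inpos(c,b), inpos(c,c), inpos(d,d), inpos(e,e)}  (14 atoms)
F2 = F1 ∪ {near(a,a), near(c,c), near(e,e)}  (17 atoms)
goal ⊆ F2  ⇒  h_max = 2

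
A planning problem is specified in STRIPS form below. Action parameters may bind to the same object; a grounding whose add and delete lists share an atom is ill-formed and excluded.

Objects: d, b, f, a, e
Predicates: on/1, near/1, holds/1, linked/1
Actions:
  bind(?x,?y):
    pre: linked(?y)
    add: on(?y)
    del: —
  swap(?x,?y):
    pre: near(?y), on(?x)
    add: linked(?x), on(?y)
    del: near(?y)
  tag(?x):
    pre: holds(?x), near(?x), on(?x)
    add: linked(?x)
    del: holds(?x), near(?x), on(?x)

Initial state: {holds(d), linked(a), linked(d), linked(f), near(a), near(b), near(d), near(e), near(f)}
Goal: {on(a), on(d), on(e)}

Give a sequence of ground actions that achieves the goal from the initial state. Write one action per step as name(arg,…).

bind(d,d); bind(d,a); swap(d,e)

1. bind(d,d)  →  {holds(d), linked(a), linked(d), linked(f), near(a), near(b), near(d), near(e), near(f), on(d)}
2. bind(d,a)  →  {holds(d), linked(a), linked(d), linked(f), near(a), near(b), near(d), near(e), near(f), on(a), on(d)}
3. swap(d,e)  →  {holds(d), linked(a), linked(d), linked(f), near(a), near(b), near(d), near(f), on(a), on(d), on(e)}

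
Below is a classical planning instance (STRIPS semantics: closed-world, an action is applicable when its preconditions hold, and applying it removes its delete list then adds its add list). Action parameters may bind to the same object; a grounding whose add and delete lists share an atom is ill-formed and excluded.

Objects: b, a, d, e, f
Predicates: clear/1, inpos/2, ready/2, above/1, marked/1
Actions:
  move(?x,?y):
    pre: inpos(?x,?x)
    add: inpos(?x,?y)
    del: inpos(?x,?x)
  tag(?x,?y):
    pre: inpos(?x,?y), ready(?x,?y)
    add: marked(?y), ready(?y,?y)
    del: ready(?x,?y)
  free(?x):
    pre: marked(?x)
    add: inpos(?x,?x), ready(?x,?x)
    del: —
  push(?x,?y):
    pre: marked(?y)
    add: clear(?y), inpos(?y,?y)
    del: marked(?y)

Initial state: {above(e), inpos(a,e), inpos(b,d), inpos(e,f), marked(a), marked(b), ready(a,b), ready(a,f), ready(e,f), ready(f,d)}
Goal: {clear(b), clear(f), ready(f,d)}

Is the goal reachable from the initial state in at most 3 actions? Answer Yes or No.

Yes

1. tag(e,f)  →  {above(e), inpos(a,e), inpos(b,d), inpos(e,f), marked(a), marked(b), marked(f), ready(a,b), ready(a,f), ready(f,d), ready(f,f)}
2. push(b,b)  →  {above(e), clear(b), inpos(a,e), inpos(b,b), inpos(b,d), inpos(e,f), marked(a), marked(f), ready(a,b), ready(a,f), ready(f,d), ready(f,f)}
3. push(b,f)  →  {above(e), clear(b), clear(f), inpos(a,e), inpos(b,b), inpos(b,d), inpos(e,f), inpos(f,f), marked(a), ready(a,b), ready(a,f), ready(f,d), ready(f,f)}
optimal plan length = 3; 3 ≤ 3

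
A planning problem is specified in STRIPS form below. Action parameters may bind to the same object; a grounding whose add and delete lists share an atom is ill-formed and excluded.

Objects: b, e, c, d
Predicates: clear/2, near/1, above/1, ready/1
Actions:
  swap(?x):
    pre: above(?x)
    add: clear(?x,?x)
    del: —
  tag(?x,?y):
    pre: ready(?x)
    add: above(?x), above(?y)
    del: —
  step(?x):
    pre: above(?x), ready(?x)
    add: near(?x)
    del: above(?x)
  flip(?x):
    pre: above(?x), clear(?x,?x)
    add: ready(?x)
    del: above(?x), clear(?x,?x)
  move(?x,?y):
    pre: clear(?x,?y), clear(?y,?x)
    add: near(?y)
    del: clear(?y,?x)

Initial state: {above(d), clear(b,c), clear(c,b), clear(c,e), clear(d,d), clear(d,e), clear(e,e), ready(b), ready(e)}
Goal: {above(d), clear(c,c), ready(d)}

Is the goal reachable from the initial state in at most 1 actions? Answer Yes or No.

No

1. flip(d)  →  {clear(b,c), clear(c,b), clear(c,e), clear(d,e), clear(e,e), ready(b), ready(d), ready(e)}
2. tag(d,c)  →  {above(c), above(d), clear(b,c), clear(c,b), clear(c,e), clear(d,e), clear(e,e), ready(b), ready(d), ready(e)}
3. swap(c)  →  {above(c), above(d), clear(b,c), clear(c,b), clear(c,c), clear(c,e), clear(d,e), clear(e,e), ready(b), ready(d), ready(e)}
optimal plan length = 3; 3 > 1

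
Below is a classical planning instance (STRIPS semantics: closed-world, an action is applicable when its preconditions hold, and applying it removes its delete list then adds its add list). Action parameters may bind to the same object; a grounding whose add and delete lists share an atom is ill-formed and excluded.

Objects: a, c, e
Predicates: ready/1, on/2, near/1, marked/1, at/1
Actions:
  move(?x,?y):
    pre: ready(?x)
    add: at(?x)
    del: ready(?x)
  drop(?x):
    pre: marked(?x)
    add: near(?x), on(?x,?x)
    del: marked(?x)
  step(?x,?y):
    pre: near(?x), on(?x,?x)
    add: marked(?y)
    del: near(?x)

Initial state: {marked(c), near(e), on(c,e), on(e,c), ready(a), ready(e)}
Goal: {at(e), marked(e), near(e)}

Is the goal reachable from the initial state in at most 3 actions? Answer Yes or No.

1. move(e,a)  →  {at(e), marked(c), near(e), on(c,e), on(e,c), ready(a)}
2. drop(c)  →  {at(e), near(c), near(e), on(c,c), on(c,e), on(e,c), ready(a)}
3. step(c,e)  →  {at(e), marked(e), near(e), on(c,c), on(c,e), on(e,c), ready(a)}
optimal plan length = 3; 3 ≤ 3

Yes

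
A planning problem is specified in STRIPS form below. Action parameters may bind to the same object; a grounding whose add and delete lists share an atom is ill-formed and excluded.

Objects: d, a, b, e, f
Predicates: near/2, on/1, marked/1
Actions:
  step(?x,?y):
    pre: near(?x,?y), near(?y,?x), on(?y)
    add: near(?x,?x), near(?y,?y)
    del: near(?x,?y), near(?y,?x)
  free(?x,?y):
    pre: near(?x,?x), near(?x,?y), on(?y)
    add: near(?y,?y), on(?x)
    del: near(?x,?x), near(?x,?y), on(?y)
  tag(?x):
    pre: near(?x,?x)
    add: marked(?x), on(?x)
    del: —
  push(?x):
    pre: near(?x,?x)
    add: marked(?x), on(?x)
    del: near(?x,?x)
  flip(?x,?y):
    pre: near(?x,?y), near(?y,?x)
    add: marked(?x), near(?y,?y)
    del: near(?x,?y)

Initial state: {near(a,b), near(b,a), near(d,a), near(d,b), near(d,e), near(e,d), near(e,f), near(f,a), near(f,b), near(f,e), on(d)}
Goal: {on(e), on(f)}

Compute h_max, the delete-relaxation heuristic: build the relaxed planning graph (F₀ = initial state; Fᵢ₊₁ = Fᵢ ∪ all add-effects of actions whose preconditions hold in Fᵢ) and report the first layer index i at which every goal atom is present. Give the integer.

2

F0 = init (11 atoms)
F1 = F0 ∪ {marked(a), marked(b), marked(d), marked(e), marked(f), near(a,a), near(b,b), near(d,d), near(e,e), near(f,f)}  (21 atoms)
F2 = F1 ∪ {on(a), on(b), on(e), on(f)}  (25 atoms)
goal ⊆ F2  ⇒  h_max = 2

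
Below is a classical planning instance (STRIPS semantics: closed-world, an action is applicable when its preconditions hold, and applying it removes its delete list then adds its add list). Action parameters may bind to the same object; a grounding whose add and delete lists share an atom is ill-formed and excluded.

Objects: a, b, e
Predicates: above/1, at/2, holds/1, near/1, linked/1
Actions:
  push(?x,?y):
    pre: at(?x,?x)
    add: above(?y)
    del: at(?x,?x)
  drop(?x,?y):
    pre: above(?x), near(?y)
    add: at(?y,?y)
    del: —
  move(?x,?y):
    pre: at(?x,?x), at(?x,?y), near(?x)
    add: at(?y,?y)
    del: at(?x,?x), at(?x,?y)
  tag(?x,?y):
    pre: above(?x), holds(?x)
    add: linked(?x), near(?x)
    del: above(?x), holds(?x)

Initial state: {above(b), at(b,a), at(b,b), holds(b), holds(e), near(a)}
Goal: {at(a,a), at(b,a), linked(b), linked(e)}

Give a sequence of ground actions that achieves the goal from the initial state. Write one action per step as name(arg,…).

1. push(b,e)  →  {above(b), above(e), at(b,a), holds(b), holds(e), near(a)}
2. drop(b,a)  →  {above(b), above(e), at(a,a), at(b,a), holds(b), holds(e), near(a)}
3. tag(b,a)  →  {above(e), at(a,a), at(b,a), holds(e), linked(b), near(a), near(b)}
4. tag(e,a)  →  {at(a,a), at(b,a), linked(b), linked(e), near(a), near(b), near(e)}

push(b,e); drop(b,a); tag(b,a); tag(e,a)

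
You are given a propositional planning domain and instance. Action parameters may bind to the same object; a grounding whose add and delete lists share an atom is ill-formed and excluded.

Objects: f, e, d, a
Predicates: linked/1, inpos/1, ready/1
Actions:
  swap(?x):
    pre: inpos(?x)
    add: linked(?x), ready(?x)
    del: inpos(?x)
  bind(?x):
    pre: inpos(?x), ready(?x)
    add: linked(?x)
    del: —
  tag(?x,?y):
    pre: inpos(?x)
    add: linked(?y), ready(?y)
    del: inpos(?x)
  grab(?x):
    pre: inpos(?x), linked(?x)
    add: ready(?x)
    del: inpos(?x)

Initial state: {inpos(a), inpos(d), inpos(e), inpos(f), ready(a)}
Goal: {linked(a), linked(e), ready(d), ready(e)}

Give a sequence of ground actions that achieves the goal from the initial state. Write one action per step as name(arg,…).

1. swap(e)  →  {inpos(a), inpos(d), inpos(f), linked(e), ready(a), ready(e)}
2. swap(d)  →  {inpos(a), inpos(f), linked(d), linked(e), ready(a), ready(d), ready(e)}
3. swap(a)  →  {inpos(f), linked(a), linked(d), linked(e), ready(a), ready(d), ready(e)}

swap(e); swap(d); swap(a)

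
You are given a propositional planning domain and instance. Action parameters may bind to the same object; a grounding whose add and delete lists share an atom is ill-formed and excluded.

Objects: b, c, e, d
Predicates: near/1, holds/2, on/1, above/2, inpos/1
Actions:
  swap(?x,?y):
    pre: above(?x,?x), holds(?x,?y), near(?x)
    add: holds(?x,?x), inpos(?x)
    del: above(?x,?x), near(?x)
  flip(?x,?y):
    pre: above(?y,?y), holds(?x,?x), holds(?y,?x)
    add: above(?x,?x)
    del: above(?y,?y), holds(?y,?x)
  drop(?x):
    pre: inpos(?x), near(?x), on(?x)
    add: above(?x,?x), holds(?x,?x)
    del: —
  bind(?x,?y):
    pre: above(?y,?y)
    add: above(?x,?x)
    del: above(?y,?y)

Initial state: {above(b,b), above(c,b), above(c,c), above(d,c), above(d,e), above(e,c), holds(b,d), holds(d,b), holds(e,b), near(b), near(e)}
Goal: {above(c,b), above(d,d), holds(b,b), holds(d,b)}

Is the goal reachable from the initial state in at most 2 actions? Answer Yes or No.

Yes

1. swap(b,d)  →  {above(c,b), above(c,c), above(d,c), above(d,e), above(e,c), holds(b,b), holds(b,d), holds(d,b), holds(e,b), inpos(b), near(e)}
2. bind(d,c)  →  {above(c,b), above(d,c), above(d,d), above(d,e), above(e,c), holds(b,b), holds(b,d), holds(d,b), holds(e,b), inpos(b), near(e)}
optimal plan length = 2; 2 ≤ 2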